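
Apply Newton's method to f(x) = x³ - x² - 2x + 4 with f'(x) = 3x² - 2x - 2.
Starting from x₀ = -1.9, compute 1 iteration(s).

f(x) = x³ - x² - 2x + 4
f'(x) = 3x² - 2x - 2
x₀ = -1.9

Newton-Raphson formula: x_{n+1} = x_n - f(x_n)/f'(x_n)

Iteration 1:
  f(-1.900000) = -2.669000
  f'(-1.900000) = 12.630000
  x_1 = -1.900000 - (-2.669000)/12.630000 = -1.688678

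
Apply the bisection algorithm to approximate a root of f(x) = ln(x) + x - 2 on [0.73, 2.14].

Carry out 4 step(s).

f(x) = ln(x) + x - 2
Initial interval: [0.73, 2.14]

Iteration 1:
  c_1 = (0.730000 + 2.140000)/2 = 1.435000
  f(c_1) = f(1.435000) = -0.203835
  f(a) × f(c) ≥ 0, new interval: [1.435000, 2.140000]
Iteration 2:
  c_2 = (1.435000 + 2.140000)/2 = 1.787500
  f(c_2) = f(1.787500) = 0.368318
  f(a) × f(c) < 0, new interval: [1.435000, 1.787500]
Iteration 3:
  c_3 = (1.435000 + 1.787500)/2 = 1.611250
  f(c_3) = f(1.611250) = 0.088260
  f(a) × f(c) < 0, new interval: [1.435000, 1.611250]
Iteration 4:
  c_4 = (1.435000 + 1.611250)/2 = 1.523125
  f(c_4) = f(1.523125) = -0.056111
  f(a) × f(c) ≥ 0, new interval: [1.523125, 1.611250]

After 4 iteration(s), the approximation is c_4 = 1.523125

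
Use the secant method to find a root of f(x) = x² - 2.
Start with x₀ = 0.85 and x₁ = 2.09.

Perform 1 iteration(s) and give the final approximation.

f(x) = x² - 2
x₀ = 0.85, x₁ = 2.09

Secant formula: x_{n+1} = x_n - f(x_n)(x_n - x_{n-1})/(f(x_n) - f(x_{n-1}))

Iteration 1:
  f(0.850000) = -1.277500
  f(2.090000) = 2.368100
  x_2 = 2.090000 - 2.368100×(2.090000 - 0.850000)/(2.368100 - (-1.277500))
       = 1.284524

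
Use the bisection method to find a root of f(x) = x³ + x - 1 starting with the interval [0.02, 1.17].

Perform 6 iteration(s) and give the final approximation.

f(x) = x³ + x - 1
Initial interval: [0.02, 1.17]

Iteration 1:
  c_1 = (0.020000 + 1.170000)/2 = 0.595000
  f(c_1) = f(0.595000) = -0.194355
  f(a) × f(c) ≥ 0, new interval: [0.595000, 1.170000]
Iteration 2:
  c_2 = (0.595000 + 1.170000)/2 = 0.882500
  f(c_2) = f(0.882500) = 0.569797
  f(a) × f(c) < 0, new interval: [0.595000, 0.882500]
Iteration 3:
  c_3 = (0.595000 + 0.882500)/2 = 0.738750
  f(c_3) = f(0.738750) = 0.141924
  f(a) × f(c) < 0, new interval: [0.595000, 0.738750]
Iteration 4:
  c_4 = (0.595000 + 0.738750)/2 = 0.666875
  f(c_4) = f(0.666875) = -0.036551
  f(a) × f(c) ≥ 0, new interval: [0.666875, 0.738750]
Iteration 5:
  c_5 = (0.666875 + 0.738750)/2 = 0.702813
  f(c_5) = f(0.702813) = 0.049964
  f(a) × f(c) < 0, new interval: [0.666875, 0.702813]
Iteration 6:
  c_6 = (0.666875 + 0.702813)/2 = 0.684844
  f(c_6) = f(0.684844) = 0.006043
  f(a) × f(c) < 0, new interval: [0.666875, 0.684844]

After 6 iteration(s), the approximation is c_6 = 0.684844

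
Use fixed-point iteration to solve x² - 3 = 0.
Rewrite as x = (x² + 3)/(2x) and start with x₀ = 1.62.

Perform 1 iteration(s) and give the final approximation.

Equation: x² - 3 = 0
Fixed-point form: x = (x² + 3)/(2x)
x₀ = 1.62

x_1 = g(1.620000) = 1.735926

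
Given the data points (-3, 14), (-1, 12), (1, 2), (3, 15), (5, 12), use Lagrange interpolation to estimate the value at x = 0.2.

Lagrange interpolation formula:
P(x) = Σ yᵢ × Lᵢ(x)
where Lᵢ(x) = Π_{j≠i} (x - xⱼ)/(xᵢ - xⱼ)

L_0(0.2) = (0.2 - (-1))/(-3 - (-1)) × (0.2 - 1)/(-3 - 1) × (0.2 - 3)/(-3 - 3) × (0.2 - 5)/(-3 - 5) = -0.033600
L_1(0.2) = (0.2 - (-3))/(-1 - (-3)) × (0.2 - 1)/(-1 - 1) × (0.2 - 3)/(-1 - 3) × (0.2 - 5)/(-1 - 5) = 0.358400
L_2(0.2) = (0.2 - (-3))/(1 - (-3)) × (0.2 - (-1))/(1 - (-1)) × (0.2 - 3)/(1 - 3) × (0.2 - 5)/(1 - 5) = 0.806400
L_3(0.2) = (0.2 - (-3))/(3 - (-3)) × (0.2 - (-1))/(3 - (-1)) × (0.2 - 1)/(3 - 1) × (0.2 - 5)/(3 - 5) = -0.153600
L_4(0.2) = (0.2 - (-3))/(5 - (-3)) × (0.2 - (-1))/(5 - (-1)) × (0.2 - 1)/(5 - 1) × (0.2 - 3)/(5 - 3) = 0.022400

P(0.2) = 14×L_0(0.2) + 12×L_1(0.2) + 2×L_2(0.2) + 15×L_3(0.2) + 12×L_4(0.2)
P(0.2) = 3.408000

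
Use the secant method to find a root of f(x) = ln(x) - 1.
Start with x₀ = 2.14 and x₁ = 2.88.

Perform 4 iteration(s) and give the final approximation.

f(x) = ln(x) - 1
x₀ = 2.14, x₁ = 2.88

Secant formula: x_{n+1} = x_n - f(x_n)(x_n - x_{n-1})/(f(x_n) - f(x_{n-1}))

Iteration 1:
  f(2.140000) = -0.239194
  f(2.880000) = 0.057790
  x_2 = 2.880000 - 0.057790×(2.880000 - 2.140000)/(0.057790 - (-0.239194))
       = 2.736003
Iteration 2:
  f(2.880000) = 0.057790
  f(2.736003) = 0.006498
  x_3 = 2.736003 - 0.006498×(2.736003 - 2.880000)/(0.006498 - 0.057790)
       = 2.717760
Iteration 3:
  f(2.736003) = 0.006498
  f(2.717760) = -0.000192
  x_4 = 2.717760 - (-0.000192)×(2.717760 - 2.736003)/(-0.000192 - 0.006498)
       = 2.718284
Iteration 4:
  f(2.717760) = -0.000192
  f(2.718284) = 0.000001
  x_5 = 2.718284 - 0.000001×(2.718284 - 2.717760)/(0.000001 - (-0.000192))
       = 2.718282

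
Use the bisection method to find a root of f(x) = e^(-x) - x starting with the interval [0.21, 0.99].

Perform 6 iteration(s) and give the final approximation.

f(x) = e^(-x) - x
Initial interval: [0.21, 0.99]

Iteration 1:
  c_1 = (0.210000 + 0.990000)/2 = 0.600000
  f(c_1) = f(0.600000) = -0.051188
  f(a) × f(c) < 0, new interval: [0.210000, 0.600000]
Iteration 2:
  c_2 = (0.210000 + 0.600000)/2 = 0.405000
  f(c_2) = f(0.405000) = 0.261977
  f(a) × f(c) ≥ 0, new interval: [0.405000, 0.600000]
Iteration 3:
  c_3 = (0.405000 + 0.600000)/2 = 0.502500
  f(c_3) = f(0.502500) = 0.102516
  f(a) × f(c) ≥ 0, new interval: [0.502500, 0.600000]
Iteration 4:
  c_4 = (0.502500 + 0.600000)/2 = 0.551250
  f(c_4) = f(0.551250) = 0.024979
  f(a) × f(c) ≥ 0, new interval: [0.551250, 0.600000]
Iteration 5:
  c_5 = (0.551250 + 0.600000)/2 = 0.575625
  f(c_5) = f(0.575625) = -0.013272
  f(a) × f(c) < 0, new interval: [0.551250, 0.575625]
Iteration 6:
  c_6 = (0.551250 + 0.575625)/2 = 0.563438
  f(c_6) = f(0.563438) = 0.005811
  f(a) × f(c) ≥ 0, new interval: [0.563438, 0.575625]

After 6 iteration(s), the approximation is c_6 = 0.563438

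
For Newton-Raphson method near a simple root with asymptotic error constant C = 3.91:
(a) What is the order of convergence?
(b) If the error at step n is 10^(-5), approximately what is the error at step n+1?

(a) Newton-Raphson has quadratic (order 2) convergence near simple roots.
    This means |e_{n+1}| ≈ C|e_n|².

(b) With |e_n| = 10^(-5) and C = 3.91:
    |e_{n+1}| ≈ 3.91 × (10^(-5))² = 3.91 × 10^(-10)

(a) 2 (quadratic); (b) |e_{n+1}| ≈ 3.910e-10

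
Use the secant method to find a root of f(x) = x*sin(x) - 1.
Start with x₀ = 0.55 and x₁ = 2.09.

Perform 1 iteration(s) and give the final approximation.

f(x) = x*sin(x) - 1
x₀ = 0.55, x₁ = 2.09

Secant formula: x_{n+1} = x_n - f(x_n)(x_n - x_{n-1})/(f(x_n) - f(x_{n-1}))

Iteration 1:
  f(0.550000) = -0.712522
  f(2.090000) = 0.814568
  x_2 = 2.090000 - 0.814568×(2.090000 - 0.550000)/(0.814568 - (-0.712522))
       = 1.268545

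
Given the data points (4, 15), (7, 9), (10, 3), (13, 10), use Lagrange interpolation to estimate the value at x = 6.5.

Lagrange interpolation formula:
P(x) = Σ yᵢ × Lᵢ(x)
where Lᵢ(x) = Π_{j≠i} (x - xⱼ)/(xᵢ - xⱼ)

L_0(6.5) = (6.5 - 7)/(4 - 7) × (6.5 - 10)/(4 - 10) × (6.5 - 13)/(4 - 13) = 0.070216
L_1(6.5) = (6.5 - 4)/(7 - 4) × (6.5 - 10)/(7 - 10) × (6.5 - 13)/(7 - 13) = 1.053241
L_2(6.5) = (6.5 - 4)/(10 - 4) × (6.5 - 7)/(10 - 7) × (6.5 - 13)/(10 - 13) = -0.150463
L_3(6.5) = (6.5 - 4)/(13 - 4) × (6.5 - 7)/(13 - 7) × (6.5 - 10)/(13 - 10) = 0.027006

P(6.5) = 15×L_0(6.5) + 9×L_1(6.5) + 3×L_2(6.5) + 10×L_3(6.5)
P(6.5) = 10.351080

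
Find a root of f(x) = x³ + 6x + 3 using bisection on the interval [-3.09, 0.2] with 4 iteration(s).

f(x) = x³ + 6x + 3
Initial interval: [-3.09, 0.2]

Iteration 1:
  c_1 = (-3.090000 + 0.200000)/2 = -1.445000
  f(c_1) = f(-1.445000) = -8.687196
  f(a) × f(c) ≥ 0, new interval: [-1.445000, 0.200000]
Iteration 2:
  c_2 = (-1.445000 + 0.200000)/2 = -0.622500
  f(c_2) = f(-0.622500) = -0.976223
  f(a) × f(c) ≥ 0, new interval: [-0.622500, 0.200000]
Iteration 3:
  c_3 = (-0.622500 + 0.200000)/2 = -0.211250
  f(c_3) = f(-0.211250) = 1.723073
  f(a) × f(c) < 0, new interval: [-0.622500, -0.211250]
Iteration 4:
  c_4 = (-0.622500 + (-0.211250))/2 = -0.416875
  f(c_4) = f(-0.416875) = 0.426303
  f(a) × f(c) < 0, new interval: [-0.622500, -0.416875]

After 4 iteration(s), the approximation is c_4 = -0.416875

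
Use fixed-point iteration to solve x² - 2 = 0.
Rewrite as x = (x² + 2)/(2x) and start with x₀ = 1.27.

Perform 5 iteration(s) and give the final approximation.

Equation: x² - 2 = 0
Fixed-point form: x = (x² + 2)/(2x)
x₀ = 1.27

x_1 = g(1.270000) = 1.422402
x_2 = g(1.422402) = 1.414237
x_3 = g(1.414237) = 1.414214
x_4 = g(1.414214) = 1.414214
x_5 = g(1.414214) = 1.414214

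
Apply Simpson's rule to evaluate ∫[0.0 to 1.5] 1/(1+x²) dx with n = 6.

f(x) = 1/(1+x²)
a = 0.0, b = 1.5, n = 6
h = (b - a)/n = 0.250000

Simpson's rule: (h/3)[f(x₀) + 4f(x₁) + 2f(x₂) + ... + f(xₙ)]

x_0 = 0.0000, f(x_0) = 1.000000, coefficient = 1
x_1 = 0.2500, f(x_1) = 0.941176, coefficient = 4
x_2 = 0.5000, f(x_2) = 0.800000, coefficient = 2
x_3 = 0.7500, f(x_3) = 0.640000, coefficient = 4
x_4 = 1.0000, f(x_4) = 0.500000, coefficient = 2
x_5 = 1.2500, f(x_5) = 0.390244, coefficient = 4
x_6 = 1.5000, f(x_6) = 0.307692, coefficient = 1

I ≈ (0.250000/3) × 11.793374 = 0.982781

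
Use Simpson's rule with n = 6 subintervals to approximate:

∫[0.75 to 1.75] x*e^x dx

f(x) = x*e^x
a = 0.75, b = 1.75, n = 6
h = (b - a)/n = 0.166667

Simpson's rule: (h/3)[f(x₀) + 4f(x₁) + 2f(x₂) + ... + f(xₙ)]

x_0 = 0.7500, f(x_0) = 1.587750, coefficient = 1
x_1 = 0.9167, f(x_1) = 2.292528, coefficient = 4
x_2 = 1.0833, f(x_2) = 3.200721, coefficient = 2
x_3 = 1.2500, f(x_3) = 4.362929, coefficient = 4
x_4 = 1.4167, f(x_4) = 5.841417, coefficient = 2
x_5 = 1.5833, f(x_5) = 7.712679, coefficient = 4
x_6 = 1.7500, f(x_6) = 10.070555, coefficient = 1

I ≈ (0.166667/3) × 87.215126 = 4.845285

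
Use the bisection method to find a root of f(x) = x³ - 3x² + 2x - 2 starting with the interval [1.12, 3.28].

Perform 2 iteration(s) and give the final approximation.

f(x) = x³ - 3x² + 2x - 2
Initial interval: [1.12, 3.28]

Iteration 1:
  c_1 = (1.120000 + 3.280000)/2 = 2.200000
  f(c_1) = f(2.200000) = -1.472000
  f(a) × f(c) ≥ 0, new interval: [2.200000, 3.280000]
Iteration 2:
  c_2 = (2.200000 + 3.280000)/2 = 2.740000
  f(c_2) = f(2.740000) = 1.528024
  f(a) × f(c) < 0, new interval: [2.200000, 2.740000]

After 2 iteration(s), the approximation is c_2 = 2.740000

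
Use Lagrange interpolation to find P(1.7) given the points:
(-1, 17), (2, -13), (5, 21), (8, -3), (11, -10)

Lagrange interpolation formula:
P(x) = Σ yᵢ × Lᵢ(x)
where Lᵢ(x) = Π_{j≠i} (x - xⱼ)/(xᵢ - xⱼ)

L_0(1.7) = (1.7 - 2)/(-1 - 2) × (1.7 - 5)/(-1 - 5) × (1.7 - 8)/(-1 - 8) × (1.7 - 11)/(-1 - 11) = 0.029837
L_1(1.7) = (1.7 - (-1))/(2 - (-1)) × (1.7 - 5)/(2 - 5) × (1.7 - 8)/(2 - 8) × (1.7 - 11)/(2 - 11) = 1.074150
L_2(1.7) = (1.7 - (-1))/(5 - (-1)) × (1.7 - 2)/(5 - 2) × (1.7 - 8)/(5 - 8) × (1.7 - 11)/(5 - 11) = -0.146475
L_3(1.7) = (1.7 - (-1))/(8 - (-1)) × (1.7 - 2)/(8 - 2) × (1.7 - 5)/(8 - 5) × (1.7 - 11)/(8 - 11) = 0.051150
L_4(1.7) = (1.7 - (-1))/(11 - (-1)) × (1.7 - 2)/(11 - 2) × (1.7 - 5)/(11 - 5) × (1.7 - 8)/(11 - 8) = -0.008663

P(1.7) = 17×L_0(1.7) + (-13)×L_1(1.7) + 21×L_2(1.7) + (-3)×L_3(1.7) + (-10)×L_4(1.7)
P(1.7) = -16.599512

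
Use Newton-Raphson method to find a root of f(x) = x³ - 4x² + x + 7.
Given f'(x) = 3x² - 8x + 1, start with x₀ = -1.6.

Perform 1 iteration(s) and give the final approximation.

f(x) = x³ - 4x² + x + 7
f'(x) = 3x² - 8x + 1
x₀ = -1.6

Newton-Raphson formula: x_{n+1} = x_n - f(x_n)/f'(x_n)

Iteration 1:
  f(-1.600000) = -8.936000
  f'(-1.600000) = 21.480000
  x_1 = -1.600000 - (-8.936000)/21.480000 = -1.183985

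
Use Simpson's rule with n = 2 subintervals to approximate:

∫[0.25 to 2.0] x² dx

f(x) = x²
a = 0.25, b = 2.0, n = 2
h = (b - a)/n = 0.875000

Simpson's rule: (h/3)[f(x₀) + 4f(x₁) + 2f(x₂) + ... + f(xₙ)]

x_0 = 0.2500, f(x_0) = 0.062500, coefficient = 1
x_1 = 1.1250, f(x_1) = 1.265625, coefficient = 4
x_2 = 2.0000, f(x_2) = 4.000000, coefficient = 1

I ≈ (0.875000/3) × 9.125000 = 2.661458
Exact value: 2.661458
Error: 0.000000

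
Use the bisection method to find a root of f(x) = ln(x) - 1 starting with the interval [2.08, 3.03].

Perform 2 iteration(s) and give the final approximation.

f(x) = ln(x) - 1
Initial interval: [2.08, 3.03]

Iteration 1:
  c_1 = (2.080000 + 3.030000)/2 = 2.555000
  f(c_1) = f(2.555000) = -0.061948
  f(a) × f(c) ≥ 0, new interval: [2.555000, 3.030000]
Iteration 2:
  c_2 = (2.555000 + 3.030000)/2 = 2.792500
  f(c_2) = f(2.792500) = 0.026937
  f(a) × f(c) < 0, new interval: [2.555000, 2.792500]

After 2 iteration(s), the approximation is c_2 = 2.792500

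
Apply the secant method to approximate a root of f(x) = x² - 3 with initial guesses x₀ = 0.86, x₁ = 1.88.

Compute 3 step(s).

f(x) = x² - 3
x₀ = 0.86, x₁ = 1.88

Secant formula: x_{n+1} = x_n - f(x_n)(x_n - x_{n-1})/(f(x_n) - f(x_{n-1}))

Iteration 1:
  f(0.860000) = -2.260400
  f(1.880000) = 0.534400
  x_2 = 1.880000 - 0.534400×(1.880000 - 0.860000)/(0.534400 - (-2.260400))
       = 1.684964
Iteration 2:
  f(1.880000) = 0.534400
  f(1.684964) = -0.160898
  x_3 = 1.684964 - (-0.160898)×(1.684964 - 1.880000)/(-0.160898 - 0.534400)
       = 1.730097
Iteration 3:
  f(1.684964) = -0.160898
  f(1.730097) = -0.006766
  x_4 = 1.730097 - (-0.006766)×(1.730097 - 1.684964)/(-0.006766 - (-0.160898))
       = 1.732078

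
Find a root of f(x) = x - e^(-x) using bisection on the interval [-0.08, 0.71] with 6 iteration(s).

f(x) = x - e^(-x)
Initial interval: [-0.08, 0.71]

Iteration 1:
  c_1 = (-0.080000 + 0.710000)/2 = 0.315000
  f(c_1) = f(0.315000) = -0.414789
  f(a) × f(c) ≥ 0, new interval: [0.315000, 0.710000]
Iteration 2:
  c_2 = (0.315000 + 0.710000)/2 = 0.512500
  f(c_2) = f(0.512500) = -0.086496
  f(a) × f(c) ≥ 0, new interval: [0.512500, 0.710000]
Iteration 3:
  c_3 = (0.512500 + 0.710000)/2 = 0.611250
  f(c_3) = f(0.611250) = 0.068578
  f(a) × f(c) < 0, new interval: [0.512500, 0.611250]
Iteration 4:
  c_4 = (0.512500 + 0.611250)/2 = 0.561875
  f(c_4) = f(0.561875) = -0.008264
  f(a) × f(c) ≥ 0, new interval: [0.561875, 0.611250]
Iteration 5:
  c_5 = (0.561875 + 0.611250)/2 = 0.586562
  f(c_5) = f(0.586562) = 0.030326
  f(a) × f(c) < 0, new interval: [0.561875, 0.586562]
Iteration 6:
  c_6 = (0.561875 + 0.586562)/2 = 0.574219
  f(c_6) = f(0.574219) = 0.011074
  f(a) × f(c) < 0, new interval: [0.561875, 0.574219]

After 6 iteration(s), the approximation is c_6 = 0.574219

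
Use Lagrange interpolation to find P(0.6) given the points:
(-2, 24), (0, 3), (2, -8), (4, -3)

Lagrange interpolation formula:
P(x) = Σ yᵢ × Lᵢ(x)
where Lᵢ(x) = Π_{j≠i} (x - xⱼ)/(xᵢ - xⱼ)

L_0(0.6) = (0.6 - 0)/(-2 - 0) × (0.6 - 2)/(-2 - 2) × (0.6 - 4)/(-2 - 4) = -0.059500
L_1(0.6) = (0.6 - (-2))/(0 - (-2)) × (0.6 - 2)/(0 - 2) × (0.6 - 4)/(0 - 4) = 0.773500
L_2(0.6) = (0.6 - (-2))/(2 - (-2)) × (0.6 - 0)/(2 - 0) × (0.6 - 4)/(2 - 4) = 0.331500
L_3(0.6) = (0.6 - (-2))/(4 - (-2)) × (0.6 - 0)/(4 - 0) × (0.6 - 2)/(4 - 2) = -0.045500

P(0.6) = 24×L_0(0.6) + 3×L_1(0.6) + (-8)×L_2(0.6) + (-3)×L_3(0.6)
P(0.6) = -1.623000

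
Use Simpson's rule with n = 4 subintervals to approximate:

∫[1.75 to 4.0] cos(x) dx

f(x) = cos(x)
a = 1.75, b = 4.0, n = 4
h = (b - a)/n = 0.562500

Simpson's rule: (h/3)[f(x₀) + 4f(x₁) + 2f(x₂) + ... + f(xₙ)]

x_0 = 1.7500, f(x_0) = -0.178246, coefficient = 1
x_1 = 2.3125, f(x_1) = -0.675545, coefficient = 4
x_2 = 2.8750, f(x_2) = -0.964674, coefficient = 2
x_3 = 3.4375, f(x_3) = -0.956538, coefficient = 4
x_4 = 4.0000, f(x_4) = -0.653644, coefficient = 1

I ≈ (0.562500/3) × -9.289570 = -1.741794
Exact value: -1.740788
Error: 0.001006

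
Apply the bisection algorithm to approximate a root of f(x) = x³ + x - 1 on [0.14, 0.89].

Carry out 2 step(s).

f(x) = x³ + x - 1
Initial interval: [0.14, 0.89]

Iteration 1:
  c_1 = (0.140000 + 0.890000)/2 = 0.515000
  f(c_1) = f(0.515000) = -0.348409
  f(a) × f(c) ≥ 0, new interval: [0.515000, 0.890000]
Iteration 2:
  c_2 = (0.515000 + 0.890000)/2 = 0.702500
  f(c_2) = f(0.702500) = 0.049188
  f(a) × f(c) < 0, new interval: [0.515000, 0.702500]

After 2 iteration(s), the approximation is c_2 = 0.702500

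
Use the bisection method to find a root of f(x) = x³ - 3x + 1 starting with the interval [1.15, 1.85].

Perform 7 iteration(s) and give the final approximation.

f(x) = x³ - 3x + 1
Initial interval: [1.15, 1.85]

Iteration 1:
  c_1 = (1.150000 + 1.850000)/2 = 1.500000
  f(c_1) = f(1.500000) = -0.125000
  f(a) × f(c) ≥ 0, new interval: [1.500000, 1.850000]
Iteration 2:
  c_2 = (1.500000 + 1.850000)/2 = 1.675000
  f(c_2) = f(1.675000) = 0.674422
  f(a) × f(c) < 0, new interval: [1.500000, 1.675000]
Iteration 3:
  c_3 = (1.500000 + 1.675000)/2 = 1.587500
  f(c_3) = f(1.587500) = 0.238248
  f(a) × f(c) < 0, new interval: [1.500000, 1.587500]
Iteration 4:
  c_4 = (1.500000 + 1.587500)/2 = 1.543750
  f(c_4) = f(1.543750) = 0.047760
  f(a) × f(c) < 0, new interval: [1.500000, 1.543750]
Iteration 5:
  c_5 = (1.500000 + 1.543750)/2 = 1.521875
  f(c_5) = f(1.521875) = -0.040805
  f(a) × f(c) ≥ 0, new interval: [1.521875, 1.543750]
Iteration 6:
  c_6 = (1.521875 + 1.543750)/2 = 1.532812
  f(c_6) = f(1.532812) = 0.002927
  f(a) × f(c) < 0, new interval: [1.521875, 1.532812]
Iteration 7:
  c_7 = (1.521875 + 1.532812)/2 = 1.527344
  f(c_7) = f(1.527344) = -0.019076
  f(a) × f(c) ≥ 0, new interval: [1.527344, 1.532812]

After 7 iteration(s), the approximation is c_7 = 1.527344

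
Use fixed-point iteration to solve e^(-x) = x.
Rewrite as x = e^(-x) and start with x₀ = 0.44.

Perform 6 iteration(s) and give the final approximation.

Equation: e^(-x) = x
Fixed-point form: x = e^(-x)
x₀ = 0.44

x_1 = g(0.440000) = 0.644036
x_2 = g(0.644036) = 0.525168
x_3 = g(0.525168) = 0.591456
x_4 = g(0.591456) = 0.553521
x_5 = g(0.553521) = 0.574922
x_6 = g(0.574922) = 0.562749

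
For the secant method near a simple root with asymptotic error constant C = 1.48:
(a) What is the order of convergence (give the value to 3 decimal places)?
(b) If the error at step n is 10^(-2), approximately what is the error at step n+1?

(a) Secant method has superlinear convergence with order φ = (1+√5)/2 ≈ 1.618.
    This means |e_{n+1}| ≈ C|e_n|^1.618.

(b) With |e_n| = 10^(-2) and C = 1.48:
    |e_{n+1}| ≈ 1.48 × (10^(-2))^1.618 = 1.48 × 10^(-3.24)

(a) ≈ 1.618 (golden ratio); (b) |e_{n+1}| ≈ 8.594e-04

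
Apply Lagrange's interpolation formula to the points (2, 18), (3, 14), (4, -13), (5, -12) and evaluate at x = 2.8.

Lagrange interpolation formula:
P(x) = Σ yᵢ × Lᵢ(x)
where Lᵢ(x) = Π_{j≠i} (x - xⱼ)/(xᵢ - xⱼ)

L_0(2.8) = (2.8 - 3)/(2 - 3) × (2.8 - 4)/(2 - 4) × (2.8 - 5)/(2 - 5) = 0.088000
L_1(2.8) = (2.8 - 2)/(3 - 2) × (2.8 - 4)/(3 - 4) × (2.8 - 5)/(3 - 5) = 1.056000
L_2(2.8) = (2.8 - 2)/(4 - 2) × (2.8 - 3)/(4 - 3) × (2.8 - 5)/(4 - 5) = -0.176000
L_3(2.8) = (2.8 - 2)/(5 - 2) × (2.8 - 3)/(5 - 3) × (2.8 - 4)/(5 - 4) = 0.032000

P(2.8) = 18×L_0(2.8) + 14×L_1(2.8) + (-13)×L_2(2.8) + (-12)×L_3(2.8)
P(2.8) = 18.272000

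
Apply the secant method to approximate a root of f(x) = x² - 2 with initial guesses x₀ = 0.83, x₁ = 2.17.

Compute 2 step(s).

f(x) = x² - 2
x₀ = 0.83, x₁ = 2.17

Secant formula: x_{n+1} = x_n - f(x_n)(x_n - x_{n-1})/(f(x_n) - f(x_{n-1}))

Iteration 1:
  f(0.830000) = -1.311100
  f(2.170000) = 2.708900
  x_2 = 2.170000 - 2.708900×(2.170000 - 0.830000)/(2.708900 - (-1.311100))
       = 1.267033
Iteration 2:
  f(2.170000) = 2.708900
  f(1.267033) = -0.394627
  x_3 = 1.267033 - (-0.394627)×(1.267033 - 2.170000)/(-0.394627 - 2.708900)
       = 1.381849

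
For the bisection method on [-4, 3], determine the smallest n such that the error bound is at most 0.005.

We need (b-a)/2^n ≤ 0.005
(3 - (-4))/2^n ≤ 0.005
7/2^n ≤ 0.005
2^n ≥ 1400
n ≥ log₂(1400) = 10.45
n ≥ 11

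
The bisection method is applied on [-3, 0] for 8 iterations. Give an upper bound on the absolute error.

Bisection error bound: |error| ≤ (b-a)/2^n
|error| ≤ (0 - (-3))/2^8 = 3/2^8
|error| ≤ 0.0117187500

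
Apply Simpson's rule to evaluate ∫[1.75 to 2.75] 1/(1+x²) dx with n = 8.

f(x) = 1/(1+x²)
a = 1.75, b = 2.75, n = 8
h = (b - a)/n = 0.125000

Simpson's rule: (h/3)[f(x₀) + 4f(x₁) + 2f(x₂) + ... + f(xₙ)]

x_0 = 1.7500, f(x_0) = 0.246154, coefficient = 1
x_1 = 1.8750, f(x_1) = 0.221453, coefficient = 4
x_2 = 2.0000, f(x_2) = 0.200000, coefficient = 2
x_3 = 2.1250, f(x_3) = 0.181303, coefficient = 4
x_4 = 2.2500, f(x_4) = 0.164948, coefficient = 2
x_5 = 2.3750, f(x_5) = 0.150588, coefficient = 4
x_6 = 2.5000, f(x_6) = 0.137931, coefficient = 2
x_7 = 2.6250, f(x_7) = 0.126733, coefficient = 4
x_8 = 2.7500, f(x_8) = 0.116788, coefficient = 1

I ≈ (0.125000/3) × 4.089010 = 0.170375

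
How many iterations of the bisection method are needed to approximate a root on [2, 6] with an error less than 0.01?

We need (b-a)/2^n ≤ 0.01
(6 - 2)/2^n ≤ 0.01
4/2^n ≤ 0.01
2^n ≥ 400
n ≥ log₂(400) = 8.64
n ≥ 9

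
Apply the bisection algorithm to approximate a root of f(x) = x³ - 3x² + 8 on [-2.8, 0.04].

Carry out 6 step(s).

f(x) = x³ - 3x² + 8
Initial interval: [-2.8, 0.04]

Iteration 1:
  c_1 = (-2.800000 + 0.040000)/2 = -1.380000
  f(c_1) = f(-1.380000) = -0.341272
  f(a) × f(c) ≥ 0, new interval: [-1.380000, 0.040000]
Iteration 2:
  c_2 = (-1.380000 + 0.040000)/2 = -0.670000
  f(c_2) = f(-0.670000) = 6.352537
  f(a) × f(c) < 0, new interval: [-1.380000, -0.670000]
Iteration 3:
  c_3 = (-1.380000 + (-0.670000))/2 = -1.025000
  f(c_3) = f(-1.025000) = 3.771234
  f(a) × f(c) < 0, new interval: [-1.380000, -1.025000]
Iteration 4:
  c_4 = (-1.380000 + (-1.025000))/2 = -1.202500
  f(c_4) = f(-1.202500) = 1.923159
  f(a) × f(c) < 0, new interval: [-1.380000, -1.202500]
Iteration 5:
  c_5 = (-1.380000 + (-1.202500))/2 = -1.291250
  f(c_5) = f(-1.291250) = 0.845085
  f(a) × f(c) < 0, new interval: [-1.380000, -1.291250]
Iteration 6:
  c_6 = (-1.380000 + (-1.291250))/2 = -1.335625
  f(c_6) = f(-1.335625) = 0.265704
  f(a) × f(c) < 0, new interval: [-1.380000, -1.335625]

After 6 iteration(s), the approximation is c_6 = -1.335625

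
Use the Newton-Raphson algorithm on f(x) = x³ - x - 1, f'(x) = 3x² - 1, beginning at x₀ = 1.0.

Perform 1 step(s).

f(x) = x³ - x - 1
f'(x) = 3x² - 1
x₀ = 1.0

Newton-Raphson formula: x_{n+1} = x_n - f(x_n)/f'(x_n)

Iteration 1:
  f(1.000000) = -1.000000
  f'(1.000000) = 2.000000
  x_1 = 1.000000 - (-1.000000)/2.000000 = 1.500000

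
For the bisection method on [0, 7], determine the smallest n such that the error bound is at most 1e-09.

We need (b-a)/2^n ≤ 1e-09
(7 - 0)/2^n ≤ 1e-09
7/2^n ≤ 1e-09
2^n ≥ 7000000000
n ≥ log₂(7000000000) = 32.70
n ≥ 33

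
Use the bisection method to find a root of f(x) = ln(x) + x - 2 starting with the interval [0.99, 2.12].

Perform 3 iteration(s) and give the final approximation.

f(x) = ln(x) + x - 2
Initial interval: [0.99, 2.12]

Iteration 1:
  c_1 = (0.990000 + 2.120000)/2 = 1.555000
  f(c_1) = f(1.555000) = -0.003524
  f(a) × f(c) ≥ 0, new interval: [1.555000, 2.120000]
Iteration 2:
  c_2 = (1.555000 + 2.120000)/2 = 1.837500
  f(c_2) = f(1.837500) = 0.445906
  f(a) × f(c) < 0, new interval: [1.555000, 1.837500]
Iteration 3:
  c_3 = (1.555000 + 1.837500)/2 = 1.696250
  f(c_3) = f(1.696250) = 0.224670
  f(a) × f(c) < 0, new interval: [1.555000, 1.696250]

After 3 iteration(s), the approximation is c_3 = 1.696250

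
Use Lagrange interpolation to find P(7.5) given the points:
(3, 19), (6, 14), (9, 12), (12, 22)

Lagrange interpolation formula:
P(x) = Σ yᵢ × Lᵢ(x)
where Lᵢ(x) = Π_{j≠i} (x - xⱼ)/(xᵢ - xⱼ)

L_0(7.5) = (7.5 - 6)/(3 - 6) × (7.5 - 9)/(3 - 9) × (7.5 - 12)/(3 - 12) = -0.062500
L_1(7.5) = (7.5 - 3)/(6 - 3) × (7.5 - 9)/(6 - 9) × (7.5 - 12)/(6 - 12) = 0.562500
L_2(7.5) = (7.5 - 3)/(9 - 3) × (7.5 - 6)/(9 - 6) × (7.5 - 12)/(9 - 12) = 0.562500
L_3(7.5) = (7.5 - 3)/(12 - 3) × (7.5 - 6)/(12 - 6) × (7.5 - 9)/(12 - 9) = -0.062500

P(7.5) = 19×L_0(7.5) + 14×L_1(7.5) + 12×L_2(7.5) + 22×L_3(7.5)
P(7.5) = 12.062500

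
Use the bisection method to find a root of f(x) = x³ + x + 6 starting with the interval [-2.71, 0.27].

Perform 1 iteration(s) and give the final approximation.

f(x) = x³ + x + 6
Initial interval: [-2.71, 0.27]

Iteration 1:
  c_1 = (-2.710000 + 0.270000)/2 = -1.220000
  f(c_1) = f(-1.220000) = 2.964152
  f(a) × f(c) < 0, new interval: [-2.710000, -1.220000]

After 1 iteration(s), the approximation is c_1 = -1.220000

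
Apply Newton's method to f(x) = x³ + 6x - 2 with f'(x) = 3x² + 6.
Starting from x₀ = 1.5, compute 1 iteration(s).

f(x) = x³ + 6x - 2
f'(x) = 3x² + 6
x₀ = 1.5

Newton-Raphson formula: x_{n+1} = x_n - f(x_n)/f'(x_n)

Iteration 1:
  f(1.500000) = 10.375000
  f'(1.500000) = 12.750000
  x_1 = 1.500000 - 10.375000/12.750000 = 0.686275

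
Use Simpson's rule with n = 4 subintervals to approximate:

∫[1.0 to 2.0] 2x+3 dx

f(x) = 2x+3
a = 1.0, b = 2.0, n = 4
h = (b - a)/n = 0.250000

Simpson's rule: (h/3)[f(x₀) + 4f(x₁) + 2f(x₂) + ... + f(xₙ)]

x_0 = 1.0000, f(x_0) = 5.000000, coefficient = 1
x_1 = 1.2500, f(x_1) = 5.500000, coefficient = 4
x_2 = 1.5000, f(x_2) = 6.000000, coefficient = 2
x_3 = 1.7500, f(x_3) = 6.500000, coefficient = 4
x_4 = 2.0000, f(x_4) = 7.000000, coefficient = 1

I ≈ (0.250000/3) × 72.000000 = 6.000000
Exact value: 6.000000
Error: 0.000000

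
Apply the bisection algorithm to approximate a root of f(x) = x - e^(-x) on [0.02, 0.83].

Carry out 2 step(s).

f(x) = x - e^(-x)
Initial interval: [0.02, 0.83]

Iteration 1:
  c_1 = (0.020000 + 0.830000)/2 = 0.425000
  f(c_1) = f(0.425000) = -0.228770
  f(a) × f(c) ≥ 0, new interval: [0.425000, 0.830000]
Iteration 2:
  c_2 = (0.425000 + 0.830000)/2 = 0.627500
  f(c_2) = f(0.627500) = 0.093575
  f(a) × f(c) < 0, new interval: [0.425000, 0.627500]

After 2 iteration(s), the approximation is c_2 = 0.627500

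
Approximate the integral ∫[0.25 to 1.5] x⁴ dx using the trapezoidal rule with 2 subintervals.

f(x) = x⁴
a = 0.25, b = 1.5, n = 2
h = (b - a)/n = 0.625000

Trapezoidal rule: (h/2)[f(x₀) + 2f(x₁) + 2f(x₂) + ... + f(xₙ)]

x_0 = 0.2500, f(x_0) = 0.003906, coefficient = 1
x_1 = 0.8750, f(x_1) = 0.586182, coefficient = 2
x_2 = 1.5000, f(x_2) = 5.062500, coefficient = 1

I ≈ (0.625000/2) × 6.238770 = 1.949615
Exact value: 1.518555
Error: 0.431061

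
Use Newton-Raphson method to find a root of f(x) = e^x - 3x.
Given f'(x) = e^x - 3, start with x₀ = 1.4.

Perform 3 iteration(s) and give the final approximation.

f(x) = e^x - 3x
f'(x) = e^x - 3
x₀ = 1.4

Newton-Raphson formula: x_{n+1} = x_n - f(x_n)/f'(x_n)

Iteration 1:
  f(1.400000) = -0.144800
  f'(1.400000) = 1.055200
  x_1 = 1.400000 - (-0.144800)/1.055200 = 1.537225
Iteration 2:
  f(1.537225) = 0.039989
  f'(1.537225) = 1.651665
  x_2 = 1.537225 - 0.039989/1.651665 = 1.513014
Iteration 3:
  f(1.513014) = 0.001352
  f'(1.513014) = 1.540394
  x_3 = 1.513014 - 0.001352/1.540394 = 1.512136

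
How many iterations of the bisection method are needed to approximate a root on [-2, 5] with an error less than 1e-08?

We need (b-a)/2^n ≤ 1e-08
(5 - (-2))/2^n ≤ 1e-08
7/2^n ≤ 1e-08
2^n ≥ 700000000
n ≥ log₂(700000000) = 29.38
n ≥ 30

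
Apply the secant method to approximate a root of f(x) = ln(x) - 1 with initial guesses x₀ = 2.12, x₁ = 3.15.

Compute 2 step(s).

f(x) = ln(x) - 1
x₀ = 2.12, x₁ = 3.15

Secant formula: x_{n+1} = x_n - f(x_n)(x_n - x_{n-1})/(f(x_n) - f(x_{n-1}))

Iteration 1:
  f(2.120000) = -0.248584
  f(3.150000) = 0.147402
  x_2 = 3.150000 - 0.147402×(3.150000 - 2.120000)/(0.147402 - (-0.248584))
       = 2.766592
Iteration 2:
  f(3.150000) = 0.147402
  f(2.766592) = 0.017616
  x_3 = 2.766592 - 0.017616×(2.766592 - 3.150000)/(0.017616 - 0.147402)
       = 2.714551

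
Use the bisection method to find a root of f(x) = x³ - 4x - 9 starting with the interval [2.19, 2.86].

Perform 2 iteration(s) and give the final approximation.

f(x) = x³ - 4x - 9
Initial interval: [2.19, 2.86]

Iteration 1:
  c_1 = (2.190000 + 2.860000)/2 = 2.525000
  f(c_1) = f(2.525000) = -3.001547
  f(a) × f(c) ≥ 0, new interval: [2.525000, 2.860000]
Iteration 2:
  c_2 = (2.525000 + 2.860000)/2 = 2.692500
  f(c_2) = f(2.692500) = -0.250570
  f(a) × f(c) ≥ 0, new interval: [2.692500, 2.860000]

After 2 iteration(s), the approximation is c_2 = 2.692500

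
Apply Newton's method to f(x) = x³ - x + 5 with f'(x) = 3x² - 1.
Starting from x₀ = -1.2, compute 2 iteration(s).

f(x) = x³ - x + 5
f'(x) = 3x² - 1
x₀ = -1.2

Newton-Raphson formula: x_{n+1} = x_n - f(x_n)/f'(x_n)

Iteration 1:
  f(-1.200000) = 4.472000
  f'(-1.200000) = 3.320000
  x_1 = -1.200000 - 4.472000/3.320000 = -2.546988
Iteration 2:
  f(-2.546988) = -8.975699
  f'(-2.546988) = 18.461443
  x_2 = -2.546988 - (-8.975699)/18.461443 = -2.060802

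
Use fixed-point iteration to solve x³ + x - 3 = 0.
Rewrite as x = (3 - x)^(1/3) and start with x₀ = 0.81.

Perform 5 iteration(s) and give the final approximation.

Equation: x³ + x - 3 = 0
Fixed-point form: x = (3 - x)^(1/3)
x₀ = 0.81

x_1 = g(0.810000) = 1.298618
x_2 = g(1.298618) = 1.193807
x_3 = g(1.193807) = 1.217834
x_4 = g(1.217834) = 1.212410
x_5 = g(1.212410) = 1.213638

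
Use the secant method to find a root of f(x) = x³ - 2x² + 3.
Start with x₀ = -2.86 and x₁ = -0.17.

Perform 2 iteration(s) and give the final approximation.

f(x) = x³ - 2x² + 3
x₀ = -2.86, x₁ = -0.17

Secant formula: x_{n+1} = x_n - f(x_n)(x_n - x_{n-1})/(f(x_n) - f(x_{n-1}))

Iteration 1:
  f(-2.860000) = -36.752856
  f(-0.170000) = 2.937287
  x_2 = -0.170000 - 2.937287×(-0.170000 - (-2.860000))/(2.937287 - (-36.752856))
       = -0.369075
Iteration 2:
  f(-0.170000) = 2.937287
  f(-0.369075) = 2.677294
  x_3 = -0.369075 - 2.677294×(-0.369075 - (-0.170000))/(2.677294 - 2.937287)
       = -2.419057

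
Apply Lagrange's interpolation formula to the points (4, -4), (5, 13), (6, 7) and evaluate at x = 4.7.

Lagrange interpolation formula:
P(x) = Σ yᵢ × Lᵢ(x)
where Lᵢ(x) = Π_{j≠i} (x - xⱼ)/(xᵢ - xⱼ)

L_0(4.7) = (4.7 - 5)/(4 - 5) × (4.7 - 6)/(4 - 6) = 0.195000
L_1(4.7) = (4.7 - 4)/(5 - 4) × (4.7 - 6)/(5 - 6) = 0.910000
L_2(4.7) = (4.7 - 4)/(6 - 4) × (4.7 - 5)/(6 - 5) = -0.105000

P(4.7) = (-4)×L_0(4.7) + 13×L_1(4.7) + 7×L_2(4.7)
P(4.7) = 10.315000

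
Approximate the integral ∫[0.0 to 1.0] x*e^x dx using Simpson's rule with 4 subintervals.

f(x) = x*e^x
a = 0.0, b = 1.0, n = 4
h = (b - a)/n = 0.250000

Simpson's rule: (h/3)[f(x₀) + 4f(x₁) + 2f(x₂) + ... + f(xₙ)]

x_0 = 0.0000, f(x_0) = 0.000000, coefficient = 1
x_1 = 0.2500, f(x_1) = 0.321006, coefficient = 4
x_2 = 0.5000, f(x_2) = 0.824361, coefficient = 2
x_3 = 0.7500, f(x_3) = 1.587750, coefficient = 4
x_4 = 1.0000, f(x_4) = 2.718282, coefficient = 1

I ≈ (0.250000/3) × 12.002029 = 1.000169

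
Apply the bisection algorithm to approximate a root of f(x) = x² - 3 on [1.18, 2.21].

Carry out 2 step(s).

f(x) = x² - 3
Initial interval: [1.18, 2.21]

Iteration 1:
  c_1 = (1.180000 + 2.210000)/2 = 1.695000
  f(c_1) = f(1.695000) = -0.126975
  f(a) × f(c) ≥ 0, new interval: [1.695000, 2.210000]
Iteration 2:
  c_2 = (1.695000 + 2.210000)/2 = 1.952500
  f(c_2) = f(1.952500) = 0.812256
  f(a) × f(c) < 0, new interval: [1.695000, 1.952500]

After 2 iteration(s), the approximation is c_2 = 1.952500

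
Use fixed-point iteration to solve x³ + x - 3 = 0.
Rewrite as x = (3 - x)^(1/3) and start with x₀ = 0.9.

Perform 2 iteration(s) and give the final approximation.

Equation: x³ + x - 3 = 0
Fixed-point form: x = (3 - x)^(1/3)
x₀ = 0.9

x_1 = g(0.900000) = 1.280579
x_2 = g(1.280579) = 1.198011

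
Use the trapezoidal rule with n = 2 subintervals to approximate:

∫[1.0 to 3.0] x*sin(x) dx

f(x) = x*sin(x)
a = 1.0, b = 3.0, n = 2
h = (b - a)/n = 1.000000

Trapezoidal rule: (h/2)[f(x₀) + 2f(x₁) + 2f(x₂) + ... + f(xₙ)]

x_0 = 1.0000, f(x_0) = 0.841471, coefficient = 1
x_1 = 2.0000, f(x_1) = 1.818595, coefficient = 2
x_2 = 3.0000, f(x_2) = 0.423360, coefficient = 1

I ≈ (1.000000/2) × 4.902021 = 2.451010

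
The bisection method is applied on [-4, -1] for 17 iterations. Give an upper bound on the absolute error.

Bisection error bound: |error| ≤ (b-a)/2^n
|error| ≤ (-1 - (-4))/2^17 = 3/2^17
|error| ≤ 0.0000228882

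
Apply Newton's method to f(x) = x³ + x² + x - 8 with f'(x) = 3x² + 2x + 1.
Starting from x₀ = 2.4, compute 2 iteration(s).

f(x) = x³ + x² + x - 8
f'(x) = 3x² + 2x + 1
x₀ = 2.4

Newton-Raphson formula: x_{n+1} = x_n - f(x_n)/f'(x_n)

Iteration 1:
  f(2.400000) = 13.984000
  f'(2.400000) = 23.080000
  x_1 = 2.400000 - 13.984000/23.080000 = 1.794107
Iteration 2:
  f(1.794107) = 2.787841
  f'(1.794107) = 14.244680
  x_2 = 1.794107 - 2.787841/14.244680 = 1.598396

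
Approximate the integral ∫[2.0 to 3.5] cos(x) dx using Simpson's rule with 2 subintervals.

f(x) = cos(x)
a = 2.0, b = 3.5, n = 2
h = (b - a)/n = 0.750000

Simpson's rule: (h/3)[f(x₀) + 4f(x₁) + 2f(x₂) + ... + f(xₙ)]

x_0 = 2.0000, f(x_0) = -0.416147, coefficient = 1
x_1 = 2.7500, f(x_1) = -0.924302, coefficient = 4
x_2 = 3.5000, f(x_2) = -0.936457, coefficient = 1

I ≈ (0.750000/3) × -5.049813 = -1.262453
Exact value: -1.260081
Error: 0.002373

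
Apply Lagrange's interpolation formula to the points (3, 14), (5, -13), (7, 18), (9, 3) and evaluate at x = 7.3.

Lagrange interpolation formula:
P(x) = Σ yᵢ × Lᵢ(x)
where Lᵢ(x) = Π_{j≠i} (x - xⱼ)/(xᵢ - xⱼ)

L_0(7.3) = (7.3 - 5)/(3 - 5) × (7.3 - 7)/(3 - 7) × (7.3 - 9)/(3 - 9) = 0.024437
L_1(7.3) = (7.3 - 3)/(5 - 3) × (7.3 - 7)/(5 - 7) × (7.3 - 9)/(5 - 9) = -0.137062
L_2(7.3) = (7.3 - 3)/(7 - 3) × (7.3 - 5)/(7 - 5) × (7.3 - 9)/(7 - 9) = 1.050812
L_3(7.3) = (7.3 - 3)/(9 - 3) × (7.3 - 5)/(9 - 5) × (7.3 - 7)/(9 - 7) = 0.061812

P(7.3) = 14×L_0(7.3) + (-13)×L_1(7.3) + 18×L_2(7.3) + 3×L_3(7.3)
P(7.3) = 21.224000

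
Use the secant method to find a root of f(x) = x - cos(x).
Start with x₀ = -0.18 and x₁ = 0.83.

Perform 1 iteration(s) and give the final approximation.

f(x) = x - cos(x)
x₀ = -0.18, x₁ = 0.83

Secant formula: x_{n+1} = x_n - f(x_n)(x_n - x_{n-1})/(f(x_n) - f(x_{n-1}))

Iteration 1:
  f(-0.180000) = -1.163844
  f(0.830000) = 0.155124
  x_2 = 0.830000 - 0.155124×(0.830000 - (-0.180000))/(0.155124 - (-1.163844))
       = 0.711214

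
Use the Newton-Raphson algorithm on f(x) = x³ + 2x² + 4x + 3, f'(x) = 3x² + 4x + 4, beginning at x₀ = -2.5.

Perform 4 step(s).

f(x) = x³ + 2x² + 4x + 3
f'(x) = 3x² + 4x + 4
x₀ = -2.5

Newton-Raphson formula: x_{n+1} = x_n - f(x_n)/f'(x_n)

Iteration 1:
  f(-2.500000) = -10.125000
  f'(-2.500000) = 12.750000
  x_1 = -2.500000 - (-10.125000)/12.750000 = -1.705882
Iteration 2:
  f(-1.705882) = -2.967637
  f'(-1.705882) = 5.906574
  x_2 = -1.705882 - (-2.967637)/5.906574 = -1.203453
Iteration 3:
  f(-1.203453) = -0.660173
  f'(-1.203453) = 3.531085
  x_3 = -1.203453 - (-0.660173)/3.531085 = -1.016492
Iteration 4:
  f(-1.016492) = -0.049754
  f'(-1.016492) = 3.033801
  x_4 = -1.016492 - (-0.049754)/3.033801 = -1.000093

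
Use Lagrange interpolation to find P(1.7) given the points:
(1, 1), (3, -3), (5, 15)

Lagrange interpolation formula:
P(x) = Σ yᵢ × Lᵢ(x)
where Lᵢ(x) = Π_{j≠i} (x - xⱼ)/(xᵢ - xⱼ)

L_0(1.7) = (1.7 - 3)/(1 - 3) × (1.7 - 5)/(1 - 5) = 0.536250
L_1(1.7) = (1.7 - 1)/(3 - 1) × (1.7 - 5)/(3 - 5) = 0.577500
L_2(1.7) = (1.7 - 1)/(5 - 1) × (1.7 - 3)/(5 - 3) = -0.113750

P(1.7) = 1×L_0(1.7) + (-3)×L_1(1.7) + 15×L_2(1.7)
P(1.7) = -2.902500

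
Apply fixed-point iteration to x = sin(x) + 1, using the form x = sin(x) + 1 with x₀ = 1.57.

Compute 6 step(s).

Equation: x = sin(x) + 1
Fixed-point form: x = sin(x) + 1
x₀ = 1.57

x_1 = g(1.570000) = 2.000000
x_2 = g(2.000000) = 1.909298
x_3 = g(1.909298) = 1.943253
x_4 = g(1.943253) = 1.931436
x_5 = g(1.931436) = 1.935671
x_6 = g(1.935671) = 1.934168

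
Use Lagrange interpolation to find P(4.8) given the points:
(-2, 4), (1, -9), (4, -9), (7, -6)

Lagrange interpolation formula:
P(x) = Σ yᵢ × Lᵢ(x)
where Lᵢ(x) = Π_{j≠i} (x - xⱼ)/(xᵢ - xⱼ)

L_0(4.8) = (4.8 - 1)/(-2 - 1) × (4.8 - 4)/(-2 - 4) × (4.8 - 7)/(-2 - 7) = 0.041284
L_1(4.8) = (4.8 - (-2))/(1 - (-2)) × (4.8 - 4)/(1 - 4) × (4.8 - 7)/(1 - 7) = -0.221630
L_2(4.8) = (4.8 - (-2))/(4 - (-2)) × (4.8 - 1)/(4 - 1) × (4.8 - 7)/(4 - 7) = 1.052741
L_3(4.8) = (4.8 - (-2))/(7 - (-2)) × (4.8 - 1)/(7 - 1) × (4.8 - 4)/(7 - 4) = 0.127605

P(4.8) = 4×L_0(4.8) + (-9)×L_1(4.8) + (-9)×L_2(4.8) + (-6)×L_3(4.8)
P(4.8) = -8.080494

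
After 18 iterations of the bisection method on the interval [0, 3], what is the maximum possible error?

Bisection error bound: |error| ≤ (b-a)/2^n
|error| ≤ (3 - 0)/2^18 = 3/2^18
|error| ≤ 0.0000114441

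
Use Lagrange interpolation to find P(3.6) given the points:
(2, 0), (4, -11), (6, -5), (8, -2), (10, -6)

Lagrange interpolation formula:
P(x) = Σ yᵢ × Lᵢ(x)
where Lᵢ(x) = Π_{j≠i} (x - xⱼ)/(xᵢ - xⱼ)

L_0(3.6) = (3.6 - 4)/(2 - 4) × (3.6 - 6)/(2 - 6) × (3.6 - 8)/(2 - 8) × (3.6 - 10)/(2 - 10) = 0.070400
L_1(3.6) = (3.6 - 2)/(4 - 2) × (3.6 - 6)/(4 - 6) × (3.6 - 8)/(4 - 8) × (3.6 - 10)/(4 - 10) = 1.126400
L_2(3.6) = (3.6 - 2)/(6 - 2) × (3.6 - 4)/(6 - 4) × (3.6 - 8)/(6 - 8) × (3.6 - 10)/(6 - 10) = -0.281600
L_3(3.6) = (3.6 - 2)/(8 - 2) × (3.6 - 4)/(8 - 4) × (3.6 - 6)/(8 - 6) × (3.6 - 10)/(8 - 10) = 0.102400
L_4(3.6) = (3.6 - 2)/(10 - 2) × (3.6 - 4)/(10 - 4) × (3.6 - 6)/(10 - 6) × (3.6 - 8)/(10 - 8) = -0.017600

P(3.6) = 0×L_0(3.6) + (-11)×L_1(3.6) + (-5)×L_2(3.6) + (-2)×L_3(3.6) + (-6)×L_4(3.6)
P(3.6) = -11.081600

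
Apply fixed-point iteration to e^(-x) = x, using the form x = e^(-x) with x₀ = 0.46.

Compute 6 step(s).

Equation: e^(-x) = x
Fixed-point form: x = e^(-x)
x₀ = 0.46

x_1 = g(0.460000) = 0.631284
x_2 = g(0.631284) = 0.531909
x_3 = g(0.531909) = 0.587483
x_4 = g(0.587483) = 0.555724
x_5 = g(0.555724) = 0.573657
x_6 = g(0.573657) = 0.563461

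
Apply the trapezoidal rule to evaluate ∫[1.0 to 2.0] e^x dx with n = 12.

f(x) = e^x
a = 1.0, b = 2.0, n = 12
h = (b - a)/n = 0.083333

Trapezoidal rule: (h/2)[f(x₀) + 2f(x₁) + 2f(x₂) + ... + f(xₙ)]

x_0 = 1.0000, f(x_0) = 2.718282, coefficient = 1
x_1 = 1.0833, f(x_1) = 2.954512, coefficient = 2
x_2 = 1.1667, f(x_2) = 3.211271, coefficient = 2
x_3 = 1.2500, f(x_3) = 3.490343, coefficient = 2
x_4 = 1.3333, f(x_4) = 3.793668, coefficient = 2
x_5 = 1.4167, f(x_5) = 4.123353, coefficient = 2
x_6 = 1.5000, f(x_6) = 4.481689, coefficient = 2
x_7 = 1.5833, f(x_7) = 4.871166, coefficient = 2
x_8 = 1.6667, f(x_8) = 5.294490, coefficient = 2
x_9 = 1.7500, f(x_9) = 5.754603, coefficient = 2
x_10 = 1.8333, f(x_10) = 6.254701, coefficient = 2
x_11 = 1.9167, f(x_11) = 6.798260, coefficient = 2
x_12 = 2.0000, f(x_12) = 7.389056, coefficient = 1

I ≈ (0.083333/2) × 112.163447 = 4.673477
Exact value: 4.670774
Error: 0.002703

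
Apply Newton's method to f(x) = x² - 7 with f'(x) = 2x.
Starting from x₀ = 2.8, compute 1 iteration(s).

f(x) = x² - 7
f'(x) = 2x
x₀ = 2.8

Newton-Raphson formula: x_{n+1} = x_n - f(x_n)/f'(x_n)

Iteration 1:
  f(2.800000) = 0.840000
  f'(2.800000) = 5.600000
  x_1 = 2.800000 - 0.840000/5.600000 = 2.650000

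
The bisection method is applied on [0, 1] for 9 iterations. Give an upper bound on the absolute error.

Bisection error bound: |error| ≤ (b-a)/2^n
|error| ≤ (1 - 0)/2^9 = 1/2^9
|error| ≤ 0.0019531250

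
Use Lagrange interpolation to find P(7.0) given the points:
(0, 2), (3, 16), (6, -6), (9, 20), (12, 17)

Lagrange interpolation formula:
P(x) = Σ yᵢ × Lᵢ(x)
where Lᵢ(x) = Π_{j≠i} (x - xⱼ)/(xᵢ - xⱼ)

L_0(7.0) = (7.0 - 3)/(0 - 3) × (7.0 - 6)/(0 - 6) × (7.0 - 9)/(0 - 9) × (7.0 - 12)/(0 - 12) = 0.020576
L_1(7.0) = (7.0 - 0)/(3 - 0) × (7.0 - 6)/(3 - 6) × (7.0 - 9)/(3 - 9) × (7.0 - 12)/(3 - 12) = -0.144033
L_2(7.0) = (7.0 - 0)/(6 - 0) × (7.0 - 3)/(6 - 3) × (7.0 - 9)/(6 - 9) × (7.0 - 12)/(6 - 12) = 0.864198
L_3(7.0) = (7.0 - 0)/(9 - 0) × (7.0 - 3)/(9 - 3) × (7.0 - 6)/(9 - 6) × (7.0 - 12)/(9 - 12) = 0.288066
L_4(7.0) = (7.0 - 0)/(12 - 0) × (7.0 - 3)/(12 - 3) × (7.0 - 6)/(12 - 6) × (7.0 - 9)/(12 - 9) = -0.028807

P(7.0) = 2×L_0(7.0) + 16×L_1(7.0) + (-6)×L_2(7.0) + 20×L_3(7.0) + 17×L_4(7.0)
P(7.0) = -2.176955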